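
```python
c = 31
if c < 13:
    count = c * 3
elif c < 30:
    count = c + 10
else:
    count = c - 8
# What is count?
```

Answer: 23

Derivation:
Trace (tracking count):
c = 31  # -> c = 31
if c < 13:  # condition is False
elif c < 30:  # condition is False
else:
    count = c - 8  # -> count = 23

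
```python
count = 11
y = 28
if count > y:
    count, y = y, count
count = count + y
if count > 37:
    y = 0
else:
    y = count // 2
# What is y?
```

Trace (tracking y):
count = 11  # -> count = 11
y = 28  # -> y = 28
if count > y:  # condition is False
count = count + y  # -> count = 39
if count > 37:  # condition is True
    y = 0  # -> y = 0

Answer: 0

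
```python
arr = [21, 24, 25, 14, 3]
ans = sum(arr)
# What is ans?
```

Trace (tracking ans):
arr = [21, 24, 25, 14, 3]  # -> arr = [21, 24, 25, 14, 3]
ans = sum(arr)  # -> ans = 87

Answer: 87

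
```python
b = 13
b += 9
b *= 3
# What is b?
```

Trace (tracking b):
b = 13  # -> b = 13
b += 9  # -> b = 22
b *= 3  # -> b = 66

Answer: 66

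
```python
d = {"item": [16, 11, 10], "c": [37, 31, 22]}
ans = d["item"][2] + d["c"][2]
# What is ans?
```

Trace (tracking ans):
d = {'item': [16, 11, 10], 'c': [37, 31, 22]}  # -> d = {'item': [16, 11, 10], 'c': [37, 31, 22]}
ans = d['item'][2] + d['c'][2]  # -> ans = 32

Answer: 32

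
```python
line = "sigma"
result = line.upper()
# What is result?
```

Trace (tracking result):
line = 'sigma'  # -> line = 'sigma'
result = line.upper()  # -> result = 'SIGMA'

Answer: 'SIGMA'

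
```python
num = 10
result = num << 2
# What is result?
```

Trace (tracking result):
num = 10  # -> num = 10
result = num << 2  # -> result = 40

Answer: 40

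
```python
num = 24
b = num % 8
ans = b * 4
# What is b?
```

Answer: 0

Derivation:
Trace (tracking b):
num = 24  # -> num = 24
b = num % 8  # -> b = 0
ans = b * 4  # -> ans = 0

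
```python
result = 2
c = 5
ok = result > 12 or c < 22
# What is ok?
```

Answer: True

Derivation:
Trace (tracking ok):
result = 2  # -> result = 2
c = 5  # -> c = 5
ok = result > 12 or c < 22  # -> ok = True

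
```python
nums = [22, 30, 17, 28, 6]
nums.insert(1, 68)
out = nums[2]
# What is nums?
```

Answer: [22, 68, 30, 17, 28, 6]

Derivation:
Trace (tracking nums):
nums = [22, 30, 17, 28, 6]  # -> nums = [22, 30, 17, 28, 6]
nums.insert(1, 68)  # -> nums = [22, 68, 30, 17, 28, 6]
out = nums[2]  # -> out = 30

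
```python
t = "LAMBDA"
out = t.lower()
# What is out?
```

Trace (tracking out):
t = 'LAMBDA'  # -> t = 'LAMBDA'
out = t.lower()  # -> out = 'lambda'

Answer: 'lambda'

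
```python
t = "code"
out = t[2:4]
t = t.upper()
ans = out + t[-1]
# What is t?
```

Answer: 'CODE'

Derivation:
Trace (tracking t):
t = 'code'  # -> t = 'code'
out = t[2:4]  # -> out = 'de'
t = t.upper()  # -> t = 'CODE'
ans = out + t[-1]  # -> ans = 'deE'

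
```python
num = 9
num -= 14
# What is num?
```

Trace (tracking num):
num = 9  # -> num = 9
num -= 14  # -> num = -5

Answer: -5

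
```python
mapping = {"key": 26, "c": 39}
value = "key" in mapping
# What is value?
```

Answer: True

Derivation:
Trace (tracking value):
mapping = {'key': 26, 'c': 39}  # -> mapping = {'key': 26, 'c': 39}
value = 'key' in mapping  # -> value = True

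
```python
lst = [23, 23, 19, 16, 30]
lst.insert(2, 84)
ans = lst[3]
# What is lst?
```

Trace (tracking lst):
lst = [23, 23, 19, 16, 30]  # -> lst = [23, 23, 19, 16, 30]
lst.insert(2, 84)  # -> lst = [23, 23, 84, 19, 16, 30]
ans = lst[3]  # -> ans = 19

Answer: [23, 23, 84, 19, 16, 30]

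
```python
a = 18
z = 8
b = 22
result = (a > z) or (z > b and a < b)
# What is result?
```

Answer: True

Derivation:
Trace (tracking result):
a = 18  # -> a = 18
z = 8  # -> z = 8
b = 22  # -> b = 22
result = a > z or (z > b and a < b)  # -> result = True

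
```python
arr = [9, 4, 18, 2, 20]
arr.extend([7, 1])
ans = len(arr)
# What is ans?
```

Trace (tracking ans):
arr = [9, 4, 18, 2, 20]  # -> arr = [9, 4, 18, 2, 20]
arr.extend([7, 1])  # -> arr = [9, 4, 18, 2, 20, 7, 1]
ans = len(arr)  # -> ans = 7

Answer: 7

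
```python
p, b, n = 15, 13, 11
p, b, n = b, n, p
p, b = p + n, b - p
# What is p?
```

Answer: 28

Derivation:
Trace (tracking p):
p, b, n = (15, 13, 11)  # -> p = 15, b = 13, n = 11
p, b, n = (b, n, p)  # -> p = 13, b = 11, n = 15
p, b = (p + n, b - p)  # -> p = 28, b = -2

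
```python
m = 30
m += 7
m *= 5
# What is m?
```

Answer: 185

Derivation:
Trace (tracking m):
m = 30  # -> m = 30
m += 7  # -> m = 37
m *= 5  # -> m = 185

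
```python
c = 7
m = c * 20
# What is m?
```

Trace (tracking m):
c = 7  # -> c = 7
m = c * 20  # -> m = 140

Answer: 140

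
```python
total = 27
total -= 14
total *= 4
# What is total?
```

Answer: 52

Derivation:
Trace (tracking total):
total = 27  # -> total = 27
total -= 14  # -> total = 13
total *= 4  # -> total = 52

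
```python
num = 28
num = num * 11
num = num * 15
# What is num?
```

Answer: 4620

Derivation:
Trace (tracking num):
num = 28  # -> num = 28
num = num * 11  # -> num = 308
num = num * 15  # -> num = 4620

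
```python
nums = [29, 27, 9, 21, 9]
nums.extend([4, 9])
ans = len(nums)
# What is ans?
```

Trace (tracking ans):
nums = [29, 27, 9, 21, 9]  # -> nums = [29, 27, 9, 21, 9]
nums.extend([4, 9])  # -> nums = [29, 27, 9, 21, 9, 4, 9]
ans = len(nums)  # -> ans = 7

Answer: 7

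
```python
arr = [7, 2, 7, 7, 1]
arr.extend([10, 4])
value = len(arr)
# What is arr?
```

Answer: [7, 2, 7, 7, 1, 10, 4]

Derivation:
Trace (tracking arr):
arr = [7, 2, 7, 7, 1]  # -> arr = [7, 2, 7, 7, 1]
arr.extend([10, 4])  # -> arr = [7, 2, 7, 7, 1, 10, 4]
value = len(arr)  # -> value = 7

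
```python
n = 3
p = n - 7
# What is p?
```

Answer: -4

Derivation:
Trace (tracking p):
n = 3  # -> n = 3
p = n - 7  # -> p = -4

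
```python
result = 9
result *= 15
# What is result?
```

Answer: 135

Derivation:
Trace (tracking result):
result = 9  # -> result = 9
result *= 15  # -> result = 135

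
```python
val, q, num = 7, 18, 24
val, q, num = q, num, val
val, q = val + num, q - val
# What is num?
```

Trace (tracking num):
val, q, num = (7, 18, 24)  # -> val = 7, q = 18, num = 24
val, q, num = (q, num, val)  # -> val = 18, q = 24, num = 7
val, q = (val + num, q - val)  # -> val = 25, q = 6

Answer: 7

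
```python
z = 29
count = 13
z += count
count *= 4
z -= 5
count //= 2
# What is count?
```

Answer: 26

Derivation:
Trace (tracking count):
z = 29  # -> z = 29
count = 13  # -> count = 13
z += count  # -> z = 42
count *= 4  # -> count = 52
z -= 5  # -> z = 37
count //= 2  # -> count = 26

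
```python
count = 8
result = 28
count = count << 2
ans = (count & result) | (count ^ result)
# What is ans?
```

Trace (tracking ans):
count = 8  # -> count = 8
result = 28  # -> result = 28
count = count << 2  # -> count = 32
ans = count & result | count ^ result  # -> ans = 60

Answer: 60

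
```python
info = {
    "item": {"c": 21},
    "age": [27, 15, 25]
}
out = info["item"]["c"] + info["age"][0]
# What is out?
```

Trace (tracking out):
info = {'item': {'c': 21}, 'age': [27, 15, 25]}  # -> info = {'item': {'c': 21}, 'age': [27, 15, 25]}
out = info['item']['c'] + info['age'][0]  # -> out = 48

Answer: 48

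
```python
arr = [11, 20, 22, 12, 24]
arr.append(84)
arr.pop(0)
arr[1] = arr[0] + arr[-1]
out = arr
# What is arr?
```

Answer: [20, 104, 12, 24, 84]

Derivation:
Trace (tracking arr):
arr = [11, 20, 22, 12, 24]  # -> arr = [11, 20, 22, 12, 24]
arr.append(84)  # -> arr = [11, 20, 22, 12, 24, 84]
arr.pop(0)  # -> arr = [20, 22, 12, 24, 84]
arr[1] = arr[0] + arr[-1]  # -> arr = [20, 104, 12, 24, 84]
out = arr  # -> out = [20, 104, 12, 24, 84]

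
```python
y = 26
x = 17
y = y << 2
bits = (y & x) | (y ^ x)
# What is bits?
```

Answer: 121

Derivation:
Trace (tracking bits):
y = 26  # -> y = 26
x = 17  # -> x = 17
y = y << 2  # -> y = 104
bits = y & x | y ^ x  # -> bits = 121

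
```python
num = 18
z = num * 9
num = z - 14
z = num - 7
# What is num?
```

Answer: 148

Derivation:
Trace (tracking num):
num = 18  # -> num = 18
z = num * 9  # -> z = 162
num = z - 14  # -> num = 148
z = num - 7  # -> z = 141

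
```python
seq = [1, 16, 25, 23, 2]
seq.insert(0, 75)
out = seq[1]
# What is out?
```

Trace (tracking out):
seq = [1, 16, 25, 23, 2]  # -> seq = [1, 16, 25, 23, 2]
seq.insert(0, 75)  # -> seq = [75, 1, 16, 25, 23, 2]
out = seq[1]  # -> out = 1

Answer: 1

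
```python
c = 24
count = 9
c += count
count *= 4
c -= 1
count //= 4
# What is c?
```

Answer: 32

Derivation:
Trace (tracking c):
c = 24  # -> c = 24
count = 9  # -> count = 9
c += count  # -> c = 33
count *= 4  # -> count = 36
c -= 1  # -> c = 32
count //= 4  # -> count = 9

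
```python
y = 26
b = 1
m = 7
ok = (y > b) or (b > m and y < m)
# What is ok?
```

Answer: True

Derivation:
Trace (tracking ok):
y = 26  # -> y = 26
b = 1  # -> b = 1
m = 7  # -> m = 7
ok = y > b or (b > m and y < m)  # -> ok = True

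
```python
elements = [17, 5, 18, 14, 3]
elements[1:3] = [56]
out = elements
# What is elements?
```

Trace (tracking elements):
elements = [17, 5, 18, 14, 3]  # -> elements = [17, 5, 18, 14, 3]
elements[1:3] = [56]  # -> elements = [17, 56, 14, 3]
out = elements  # -> out = [17, 56, 14, 3]

Answer: [17, 56, 14, 3]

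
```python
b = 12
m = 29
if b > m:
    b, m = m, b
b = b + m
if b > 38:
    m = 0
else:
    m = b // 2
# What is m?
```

Trace (tracking m):
b = 12  # -> b = 12
m = 29  # -> m = 29
if b > m:  # condition is False
b = b + m  # -> b = 41
if b > 38:  # condition is True
    m = 0  # -> m = 0

Answer: 0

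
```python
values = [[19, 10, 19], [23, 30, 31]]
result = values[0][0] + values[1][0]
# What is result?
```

Trace (tracking result):
values = [[19, 10, 19], [23, 30, 31]]  # -> values = [[19, 10, 19], [23, 30, 31]]
result = values[0][0] + values[1][0]  # -> result = 42

Answer: 42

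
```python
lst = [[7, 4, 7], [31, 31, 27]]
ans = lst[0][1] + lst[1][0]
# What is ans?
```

Answer: 35

Derivation:
Trace (tracking ans):
lst = [[7, 4, 7], [31, 31, 27]]  # -> lst = [[7, 4, 7], [31, 31, 27]]
ans = lst[0][1] + lst[1][0]  # -> ans = 35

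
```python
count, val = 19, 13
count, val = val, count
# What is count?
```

Trace (tracking count):
count, val = (19, 13)  # -> count = 19, val = 13
count, val = (val, count)  # -> count = 13, val = 19

Answer: 13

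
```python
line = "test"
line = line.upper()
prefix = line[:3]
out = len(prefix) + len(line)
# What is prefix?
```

Answer: 'TES'

Derivation:
Trace (tracking prefix):
line = 'test'  # -> line = 'test'
line = line.upper()  # -> line = 'TEST'
prefix = line[:3]  # -> prefix = 'TES'
out = len(prefix) + len(line)  # -> out = 7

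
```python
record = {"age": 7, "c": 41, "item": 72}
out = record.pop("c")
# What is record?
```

Trace (tracking record):
record = {'age': 7, 'c': 41, 'item': 72}  # -> record = {'age': 7, 'c': 41, 'item': 72}
out = record.pop('c')  # -> out = 41

Answer: {'age': 7, 'item': 72}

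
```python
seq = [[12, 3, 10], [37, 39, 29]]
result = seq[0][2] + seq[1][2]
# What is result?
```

Trace (tracking result):
seq = [[12, 3, 10], [37, 39, 29]]  # -> seq = [[12, 3, 10], [37, 39, 29]]
result = seq[0][2] + seq[1][2]  # -> result = 39

Answer: 39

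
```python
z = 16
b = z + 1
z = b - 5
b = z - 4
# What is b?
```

Trace (tracking b):
z = 16  # -> z = 16
b = z + 1  # -> b = 17
z = b - 5  # -> z = 12
b = z - 4  # -> b = 8

Answer: 8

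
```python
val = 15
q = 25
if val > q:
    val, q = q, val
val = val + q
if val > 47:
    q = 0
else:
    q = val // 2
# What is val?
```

Answer: 40

Derivation:
Trace (tracking val):
val = 15  # -> val = 15
q = 25  # -> q = 25
if val > q:  # condition is False
val = val + q  # -> val = 40
if val > 47:  # condition is False
else:
    q = val // 2  # -> q = 20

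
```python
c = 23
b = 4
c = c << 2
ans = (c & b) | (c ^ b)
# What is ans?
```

Answer: 92

Derivation:
Trace (tracking ans):
c = 23  # -> c = 23
b = 4  # -> b = 4
c = c << 2  # -> c = 92
ans = c & b | c ^ b  # -> ans = 92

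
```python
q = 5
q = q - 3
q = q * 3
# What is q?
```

Trace (tracking q):
q = 5  # -> q = 5
q = q - 3  # -> q = 2
q = q * 3  # -> q = 6

Answer: 6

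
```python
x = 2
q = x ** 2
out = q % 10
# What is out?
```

Answer: 4

Derivation:
Trace (tracking out):
x = 2  # -> x = 2
q = x ** 2  # -> q = 4
out = q % 10  # -> out = 4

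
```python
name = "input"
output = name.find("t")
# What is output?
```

Trace (tracking output):
name = 'input'  # -> name = 'input'
output = name.find('t')  # -> output = 4

Answer: 4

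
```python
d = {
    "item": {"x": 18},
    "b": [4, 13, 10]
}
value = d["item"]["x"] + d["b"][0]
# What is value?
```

Answer: 22

Derivation:
Trace (tracking value):
d = {'item': {'x': 18}, 'b': [4, 13, 10]}  # -> d = {'item': {'x': 18}, 'b': [4, 13, 10]}
value = d['item']['x'] + d['b'][0]  # -> value = 22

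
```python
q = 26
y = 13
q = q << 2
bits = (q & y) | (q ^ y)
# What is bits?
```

Trace (tracking bits):
q = 26  # -> q = 26
y = 13  # -> y = 13
q = q << 2  # -> q = 104
bits = q & y | q ^ y  # -> bits = 109

Answer: 109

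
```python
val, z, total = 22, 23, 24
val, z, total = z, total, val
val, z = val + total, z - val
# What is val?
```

Answer: 45

Derivation:
Trace (tracking val):
val, z, total = (22, 23, 24)  # -> val = 22, z = 23, total = 24
val, z, total = (z, total, val)  # -> val = 23, z = 24, total = 22
val, z = (val + total, z - val)  # -> val = 45, z = 1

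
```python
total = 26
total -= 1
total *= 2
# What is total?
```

Trace (tracking total):
total = 26  # -> total = 26
total -= 1  # -> total = 25
total *= 2  # -> total = 50

Answer: 50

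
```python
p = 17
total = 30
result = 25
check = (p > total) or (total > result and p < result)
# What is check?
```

Answer: True

Derivation:
Trace (tracking check):
p = 17  # -> p = 17
total = 30  # -> total = 30
result = 25  # -> result = 25
check = p > total or (total > result and p < result)  # -> check = True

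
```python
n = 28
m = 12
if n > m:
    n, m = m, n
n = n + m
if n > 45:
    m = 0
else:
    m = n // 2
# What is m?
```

Trace (tracking m):
n = 28  # -> n = 28
m = 12  # -> m = 12
if n > m:  # condition is True
    n, m = (m, n)  # -> n = 12, m = 28
n = n + m  # -> n = 40
if n > 45:  # condition is False
else:
    m = n // 2  # -> m = 20

Answer: 20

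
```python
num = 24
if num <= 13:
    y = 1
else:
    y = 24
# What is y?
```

Answer: 24

Derivation:
Trace (tracking y):
num = 24  # -> num = 24
if num <= 13:  # condition is False
else:
    y = 24  # -> y = 24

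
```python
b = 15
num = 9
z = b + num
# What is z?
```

Answer: 24

Derivation:
Trace (tracking z):
b = 15  # -> b = 15
num = 9  # -> num = 9
z = b + num  # -> z = 24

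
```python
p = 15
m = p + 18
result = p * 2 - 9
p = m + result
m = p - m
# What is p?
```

Trace (tracking p):
p = 15  # -> p = 15
m = p + 18  # -> m = 33
result = p * 2 - 9  # -> result = 21
p = m + result  # -> p = 54
m = p - m  # -> m = 21

Answer: 54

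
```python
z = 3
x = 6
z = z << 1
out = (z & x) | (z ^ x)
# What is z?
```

Answer: 6

Derivation:
Trace (tracking z):
z = 3  # -> z = 3
x = 6  # -> x = 6
z = z << 1  # -> z = 6
out = z & x | z ^ x  # -> out = 6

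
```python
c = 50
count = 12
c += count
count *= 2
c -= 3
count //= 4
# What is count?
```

Answer: 6

Derivation:
Trace (tracking count):
c = 50  # -> c = 50
count = 12  # -> count = 12
c += count  # -> c = 62
count *= 2  # -> count = 24
c -= 3  # -> c = 59
count //= 4  # -> count = 6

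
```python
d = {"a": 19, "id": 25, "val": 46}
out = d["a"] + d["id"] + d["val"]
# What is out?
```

Answer: 90

Derivation:
Trace (tracking out):
d = {'a': 19, 'id': 25, 'val': 46}  # -> d = {'a': 19, 'id': 25, 'val': 46}
out = d['a'] + d['id'] + d['val']  # -> out = 90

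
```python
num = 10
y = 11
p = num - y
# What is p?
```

Trace (tracking p):
num = 10  # -> num = 10
y = 11  # -> y = 11
p = num - y  # -> p = -1

Answer: -1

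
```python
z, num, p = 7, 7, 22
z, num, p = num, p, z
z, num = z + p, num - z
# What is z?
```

Trace (tracking z):
z, num, p = (7, 7, 22)  # -> z = 7, num = 7, p = 22
z, num, p = (num, p, z)  # -> z = 7, num = 22, p = 7
z, num = (z + p, num - z)  # -> z = 14, num = 15

Answer: 14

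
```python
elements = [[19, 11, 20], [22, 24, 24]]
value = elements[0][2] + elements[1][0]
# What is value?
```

Answer: 42

Derivation:
Trace (tracking value):
elements = [[19, 11, 20], [22, 24, 24]]  # -> elements = [[19, 11, 20], [22, 24, 24]]
value = elements[0][2] + elements[1][0]  # -> value = 42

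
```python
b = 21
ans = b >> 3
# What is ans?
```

Answer: 2

Derivation:
Trace (tracking ans):
b = 21  # -> b = 21
ans = b >> 3  # -> ans = 2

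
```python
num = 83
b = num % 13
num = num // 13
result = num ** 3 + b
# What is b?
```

Trace (tracking b):
num = 83  # -> num = 83
b = num % 13  # -> b = 5
num = num // 13  # -> num = 6
result = num ** 3 + b  # -> result = 221

Answer: 5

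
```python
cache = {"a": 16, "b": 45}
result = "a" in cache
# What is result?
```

Trace (tracking result):
cache = {'a': 16, 'b': 45}  # -> cache = {'a': 16, 'b': 45}
result = 'a' in cache  # -> result = True

Answer: True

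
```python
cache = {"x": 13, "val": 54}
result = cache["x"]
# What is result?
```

Answer: 13

Derivation:
Trace (tracking result):
cache = {'x': 13, 'val': 54}  # -> cache = {'x': 13, 'val': 54}
result = cache['x']  # -> result = 13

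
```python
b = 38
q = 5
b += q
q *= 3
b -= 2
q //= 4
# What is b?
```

Trace (tracking b):
b = 38  # -> b = 38
q = 5  # -> q = 5
b += q  # -> b = 43
q *= 3  # -> q = 15
b -= 2  # -> b = 41
q //= 4  # -> q = 3

Answer: 41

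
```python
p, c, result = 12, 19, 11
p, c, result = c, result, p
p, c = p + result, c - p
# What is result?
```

Trace (tracking result):
p, c, result = (12, 19, 11)  # -> p = 12, c = 19, result = 11
p, c, result = (c, result, p)  # -> p = 19, c = 11, result = 12
p, c = (p + result, c - p)  # -> p = 31, c = -8

Answer: 12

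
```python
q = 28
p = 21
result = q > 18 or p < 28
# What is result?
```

Answer: True

Derivation:
Trace (tracking result):
q = 28  # -> q = 28
p = 21  # -> p = 21
result = q > 18 or p < 28  # -> result = True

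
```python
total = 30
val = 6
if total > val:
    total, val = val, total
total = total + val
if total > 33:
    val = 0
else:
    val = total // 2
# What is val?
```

Trace (tracking val):
total = 30  # -> total = 30
val = 6  # -> val = 6
if total > val:  # condition is True
    total, val = (val, total)  # -> total = 6, val = 30
total = total + val  # -> total = 36
if total > 33:  # condition is True
    val = 0  # -> val = 0

Answer: 0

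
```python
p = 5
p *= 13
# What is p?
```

Trace (tracking p):
p = 5  # -> p = 5
p *= 13  # -> p = 65

Answer: 65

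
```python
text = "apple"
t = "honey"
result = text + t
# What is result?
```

Answer: 'applehoney'

Derivation:
Trace (tracking result):
text = 'apple'  # -> text = 'apple'
t = 'honey'  # -> t = 'honey'
result = text + t  # -> result = 'applehoney'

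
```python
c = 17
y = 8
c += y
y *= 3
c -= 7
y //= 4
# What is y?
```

Answer: 6

Derivation:
Trace (tracking y):
c = 17  # -> c = 17
y = 8  # -> y = 8
c += y  # -> c = 25
y *= 3  # -> y = 24
c -= 7  # -> c = 18
y //= 4  # -> y = 6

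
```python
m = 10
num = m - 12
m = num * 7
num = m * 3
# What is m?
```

Trace (tracking m):
m = 10  # -> m = 10
num = m - 12  # -> num = -2
m = num * 7  # -> m = -14
num = m * 3  # -> num = -42

Answer: -14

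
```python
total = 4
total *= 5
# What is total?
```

Trace (tracking total):
total = 4  # -> total = 4
total *= 5  # -> total = 20

Answer: 20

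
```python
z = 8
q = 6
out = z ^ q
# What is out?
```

Answer: 14

Derivation:
Trace (tracking out):
z = 8  # -> z = 8
q = 6  # -> q = 6
out = z ^ q  # -> out = 14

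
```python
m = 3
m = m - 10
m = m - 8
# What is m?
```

Trace (tracking m):
m = 3  # -> m = 3
m = m - 10  # -> m = -7
m = m - 8  # -> m = -15

Answer: -15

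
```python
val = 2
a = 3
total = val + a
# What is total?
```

Answer: 5

Derivation:
Trace (tracking total):
val = 2  # -> val = 2
a = 3  # -> a = 3
total = val + a  # -> total = 5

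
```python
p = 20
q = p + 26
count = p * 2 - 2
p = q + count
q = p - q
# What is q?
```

Answer: 38

Derivation:
Trace (tracking q):
p = 20  # -> p = 20
q = p + 26  # -> q = 46
count = p * 2 - 2  # -> count = 38
p = q + count  # -> p = 84
q = p - q  # -> q = 38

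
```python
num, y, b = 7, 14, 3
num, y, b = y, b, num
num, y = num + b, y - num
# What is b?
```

Trace (tracking b):
num, y, b = (7, 14, 3)  # -> num = 7, y = 14, b = 3
num, y, b = (y, b, num)  # -> num = 14, y = 3, b = 7
num, y = (num + b, y - num)  # -> num = 21, y = -11

Answer: 7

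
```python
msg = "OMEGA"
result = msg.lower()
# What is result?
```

Answer: 'omega'

Derivation:
Trace (tracking result):
msg = 'OMEGA'  # -> msg = 'OMEGA'
result = msg.lower()  # -> result = 'omega'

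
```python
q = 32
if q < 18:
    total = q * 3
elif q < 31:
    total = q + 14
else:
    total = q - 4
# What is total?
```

Trace (tracking total):
q = 32  # -> q = 32
if q < 18:  # condition is False
elif q < 31:  # condition is False
else:
    total = q - 4  # -> total = 28

Answer: 28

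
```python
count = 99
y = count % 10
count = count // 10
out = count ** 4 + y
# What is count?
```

Trace (tracking count):
count = 99  # -> count = 99
y = count % 10  # -> y = 9
count = count // 10  # -> count = 9
out = count ** 4 + y  # -> out = 6570

Answer: 9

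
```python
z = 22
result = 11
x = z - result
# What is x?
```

Trace (tracking x):
z = 22  # -> z = 22
result = 11  # -> result = 11
x = z - result  # -> x = 11

Answer: 11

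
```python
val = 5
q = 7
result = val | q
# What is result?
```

Trace (tracking result):
val = 5  # -> val = 5
q = 7  # -> q = 7
result = val | q  # -> result = 7

Answer: 7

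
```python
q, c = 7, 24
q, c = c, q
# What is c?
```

Trace (tracking c):
q, c = (7, 24)  # -> q = 7, c = 24
q, c = (c, q)  # -> q = 24, c = 7

Answer: 7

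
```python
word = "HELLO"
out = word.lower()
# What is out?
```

Trace (tracking out):
word = 'HELLO'  # -> word = 'HELLO'
out = word.lower()  # -> out = 'hello'

Answer: 'hello'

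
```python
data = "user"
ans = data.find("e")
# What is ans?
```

Answer: 2

Derivation:
Trace (tracking ans):
data = 'user'  # -> data = 'user'
ans = data.find('e')  # -> ans = 2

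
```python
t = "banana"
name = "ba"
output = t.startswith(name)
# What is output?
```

Trace (tracking output):
t = 'banana'  # -> t = 'banana'
name = 'ba'  # -> name = 'ba'
output = t.startswith(name)  # -> output = True

Answer: True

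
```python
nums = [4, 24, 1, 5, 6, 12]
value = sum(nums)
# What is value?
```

Trace (tracking value):
nums = [4, 24, 1, 5, 6, 12]  # -> nums = [4, 24, 1, 5, 6, 12]
value = sum(nums)  # -> value = 52

Answer: 52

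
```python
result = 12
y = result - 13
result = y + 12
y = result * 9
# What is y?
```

Answer: 99

Derivation:
Trace (tracking y):
result = 12  # -> result = 12
y = result - 13  # -> y = -1
result = y + 12  # -> result = 11
y = result * 9  # -> y = 99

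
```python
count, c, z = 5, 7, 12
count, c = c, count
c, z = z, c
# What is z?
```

Trace (tracking z):
count, c, z = (5, 7, 12)  # -> count = 5, c = 7, z = 12
count, c = (c, count)  # -> count = 7, c = 5
c, z = (z, c)  # -> c = 12, z = 5

Answer: 5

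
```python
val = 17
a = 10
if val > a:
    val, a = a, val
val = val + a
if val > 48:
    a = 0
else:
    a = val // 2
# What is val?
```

Answer: 27

Derivation:
Trace (tracking val):
val = 17  # -> val = 17
a = 10  # -> a = 10
if val > a:  # condition is True
    val, a = (a, val)  # -> val = 10, a = 17
val = val + a  # -> val = 27
if val > 48:  # condition is False
else:
    a = val // 2  # -> a = 13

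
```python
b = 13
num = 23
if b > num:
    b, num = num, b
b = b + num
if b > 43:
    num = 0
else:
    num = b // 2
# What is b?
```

Trace (tracking b):
b = 13  # -> b = 13
num = 23  # -> num = 23
if b > num:  # condition is False
b = b + num  # -> b = 36
if b > 43:  # condition is False
else:
    num = b // 2  # -> num = 18

Answer: 36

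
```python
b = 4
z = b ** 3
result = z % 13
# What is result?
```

Trace (tracking result):
b = 4  # -> b = 4
z = b ** 3  # -> z = 64
result = z % 13  # -> result = 12

Answer: 12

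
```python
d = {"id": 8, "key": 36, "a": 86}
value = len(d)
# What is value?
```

Trace (tracking value):
d = {'id': 8, 'key': 36, 'a': 86}  # -> d = {'id': 8, 'key': 36, 'a': 86}
value = len(d)  # -> value = 3

Answer: 3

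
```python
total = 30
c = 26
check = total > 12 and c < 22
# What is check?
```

Answer: False

Derivation:
Trace (tracking check):
total = 30  # -> total = 30
c = 26  # -> c = 26
check = total > 12 and c < 22  # -> check = False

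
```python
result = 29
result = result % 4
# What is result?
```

Trace (tracking result):
result = 29  # -> result = 29
result = result % 4  # -> result = 1

Answer: 1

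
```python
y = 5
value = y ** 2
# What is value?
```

Answer: 25

Derivation:
Trace (tracking value):
y = 5  # -> y = 5
value = y ** 2  # -> value = 25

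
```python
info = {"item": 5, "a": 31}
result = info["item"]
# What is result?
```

Answer: 5

Derivation:
Trace (tracking result):
info = {'item': 5, 'a': 31}  # -> info = {'item': 5, 'a': 31}
result = info['item']  # -> result = 5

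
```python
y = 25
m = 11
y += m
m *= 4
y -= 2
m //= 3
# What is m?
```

Answer: 14

Derivation:
Trace (tracking m):
y = 25  # -> y = 25
m = 11  # -> m = 11
y += m  # -> y = 36
m *= 4  # -> m = 44
y -= 2  # -> y = 34
m //= 3  # -> m = 14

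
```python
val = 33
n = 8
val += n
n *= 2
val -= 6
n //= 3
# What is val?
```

Trace (tracking val):
val = 33  # -> val = 33
n = 8  # -> n = 8
val += n  # -> val = 41
n *= 2  # -> n = 16
val -= 6  # -> val = 35
n //= 3  # -> n = 5

Answer: 35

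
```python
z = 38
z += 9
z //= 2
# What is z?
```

Answer: 23

Derivation:
Trace (tracking z):
z = 38  # -> z = 38
z += 9  # -> z = 47
z //= 2  # -> z = 23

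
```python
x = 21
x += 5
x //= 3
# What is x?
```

Answer: 8

Derivation:
Trace (tracking x):
x = 21  # -> x = 21
x += 5  # -> x = 26
x //= 3  # -> x = 8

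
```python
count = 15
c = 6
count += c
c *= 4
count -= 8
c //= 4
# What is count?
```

Trace (tracking count):
count = 15  # -> count = 15
c = 6  # -> c = 6
count += c  # -> count = 21
c *= 4  # -> c = 24
count -= 8  # -> count = 13
c //= 4  # -> c = 6

Answer: 13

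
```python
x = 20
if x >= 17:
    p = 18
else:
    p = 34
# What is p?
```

Answer: 18

Derivation:
Trace (tracking p):
x = 20  # -> x = 20
if x >= 17:  # condition is True
    p = 18  # -> p = 18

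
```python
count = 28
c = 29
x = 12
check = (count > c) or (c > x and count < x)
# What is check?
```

Trace (tracking check):
count = 28  # -> count = 28
c = 29  # -> c = 29
x = 12  # -> x = 12
check = count > c or (c > x and count < x)  # -> check = False

Answer: False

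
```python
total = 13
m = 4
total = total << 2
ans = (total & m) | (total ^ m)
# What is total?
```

Answer: 52

Derivation:
Trace (tracking total):
total = 13  # -> total = 13
m = 4  # -> m = 4
total = total << 2  # -> total = 52
ans = total & m | total ^ m  # -> ans = 52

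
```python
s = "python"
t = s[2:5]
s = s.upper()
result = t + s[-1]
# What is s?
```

Answer: 'PYTHON'

Derivation:
Trace (tracking s):
s = 'python'  # -> s = 'python'
t = s[2:5]  # -> t = 'tho'
s = s.upper()  # -> s = 'PYTHON'
result = t + s[-1]  # -> result = 'thoN'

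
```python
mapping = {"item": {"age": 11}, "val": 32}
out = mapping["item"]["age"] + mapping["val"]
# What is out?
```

Answer: 43

Derivation:
Trace (tracking out):
mapping = {'item': {'age': 11}, 'val': 32}  # -> mapping = {'item': {'age': 11}, 'val': 32}
out = mapping['item']['age'] + mapping['val']  # -> out = 43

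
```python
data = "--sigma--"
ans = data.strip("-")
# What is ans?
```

Trace (tracking ans):
data = '--sigma--'  # -> data = '--sigma--'
ans = data.strip('-')  # -> ans = 'sigma'

Answer: 'sigma'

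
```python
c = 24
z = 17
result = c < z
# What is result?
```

Trace (tracking result):
c = 24  # -> c = 24
z = 17  # -> z = 17
result = c < z  # -> result = False

Answer: False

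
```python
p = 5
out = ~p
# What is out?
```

Answer: -6

Derivation:
Trace (tracking out):
p = 5  # -> p = 5
out = ~p  # -> out = -6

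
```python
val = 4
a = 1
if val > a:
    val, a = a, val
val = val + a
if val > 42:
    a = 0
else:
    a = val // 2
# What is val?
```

Answer: 5

Derivation:
Trace (tracking val):
val = 4  # -> val = 4
a = 1  # -> a = 1
if val > a:  # condition is True
    val, a = (a, val)  # -> val = 1, a = 4
val = val + a  # -> val = 5
if val > 42:  # condition is False
else:
    a = val // 2  # -> a = 2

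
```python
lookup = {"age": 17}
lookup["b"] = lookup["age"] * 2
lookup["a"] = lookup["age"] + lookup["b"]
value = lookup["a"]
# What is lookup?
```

Answer: {'age': 17, 'b': 34, 'a': 51}

Derivation:
Trace (tracking lookup):
lookup = {'age': 17}  # -> lookup = {'age': 17}
lookup['b'] = lookup['age'] * 2  # -> lookup = {'age': 17, 'b': 34}
lookup['a'] = lookup['age'] + lookup['b']  # -> lookup = {'age': 17, 'b': 34, 'a': 51}
value = lookup['a']  # -> value = 51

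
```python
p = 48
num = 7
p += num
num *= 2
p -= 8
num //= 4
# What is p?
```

Answer: 47

Derivation:
Trace (tracking p):
p = 48  # -> p = 48
num = 7  # -> num = 7
p += num  # -> p = 55
num *= 2  # -> num = 14
p -= 8  # -> p = 47
num //= 4  # -> num = 3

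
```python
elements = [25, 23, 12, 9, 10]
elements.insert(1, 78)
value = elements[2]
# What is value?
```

Answer: 23

Derivation:
Trace (tracking value):
elements = [25, 23, 12, 9, 10]  # -> elements = [25, 23, 12, 9, 10]
elements.insert(1, 78)  # -> elements = [25, 78, 23, 12, 9, 10]
value = elements[2]  # -> value = 23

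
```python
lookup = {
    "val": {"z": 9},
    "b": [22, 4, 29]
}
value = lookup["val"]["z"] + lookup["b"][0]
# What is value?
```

Answer: 31

Derivation:
Trace (tracking value):
lookup = {'val': {'z': 9}, 'b': [22, 4, 29]}  # -> lookup = {'val': {'z': 9}, 'b': [22, 4, 29]}
value = lookup['val']['z'] + lookup['b'][0]  # -> value = 31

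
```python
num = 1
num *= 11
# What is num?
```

Trace (tracking num):
num = 1  # -> num = 1
num *= 11  # -> num = 11

Answer: 11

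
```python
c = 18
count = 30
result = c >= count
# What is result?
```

Answer: False

Derivation:
Trace (tracking result):
c = 18  # -> c = 18
count = 30  # -> count = 30
result = c >= count  # -> result = False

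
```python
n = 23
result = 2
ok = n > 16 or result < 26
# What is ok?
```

Trace (tracking ok):
n = 23  # -> n = 23
result = 2  # -> result = 2
ok = n > 16 or result < 26  # -> ok = True

Answer: True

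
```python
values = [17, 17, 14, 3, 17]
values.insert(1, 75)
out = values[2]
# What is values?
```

Trace (tracking values):
values = [17, 17, 14, 3, 17]  # -> values = [17, 17, 14, 3, 17]
values.insert(1, 75)  # -> values = [17, 75, 17, 14, 3, 17]
out = values[2]  # -> out = 17

Answer: [17, 75, 17, 14, 3, 17]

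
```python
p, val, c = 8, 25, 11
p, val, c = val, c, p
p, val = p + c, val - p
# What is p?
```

Answer: 33

Derivation:
Trace (tracking p):
p, val, c = (8, 25, 11)  # -> p = 8, val = 25, c = 11
p, val, c = (val, c, p)  # -> p = 25, val = 11, c = 8
p, val = (p + c, val - p)  # -> p = 33, val = -14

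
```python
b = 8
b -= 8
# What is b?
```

Trace (tracking b):
b = 8  # -> b = 8
b -= 8  # -> b = 0

Answer: 0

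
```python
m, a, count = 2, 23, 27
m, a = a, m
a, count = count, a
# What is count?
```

Answer: 2

Derivation:
Trace (tracking count):
m, a, count = (2, 23, 27)  # -> m = 2, a = 23, count = 27
m, a = (a, m)  # -> m = 23, a = 2
a, count = (count, a)  # -> a = 27, count = 2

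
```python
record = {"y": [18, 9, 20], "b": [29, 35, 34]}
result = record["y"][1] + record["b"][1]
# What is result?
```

Trace (tracking result):
record = {'y': [18, 9, 20], 'b': [29, 35, 34]}  # -> record = {'y': [18, 9, 20], 'b': [29, 35, 34]}
result = record['y'][1] + record['b'][1]  # -> result = 44

Answer: 44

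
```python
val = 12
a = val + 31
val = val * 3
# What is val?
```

Trace (tracking val):
val = 12  # -> val = 12
a = val + 31  # -> a = 43
val = val * 3  # -> val = 36

Answer: 36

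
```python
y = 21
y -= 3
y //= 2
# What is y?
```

Answer: 9

Derivation:
Trace (tracking y):
y = 21  # -> y = 21
y -= 3  # -> y = 18
y //= 2  # -> y = 9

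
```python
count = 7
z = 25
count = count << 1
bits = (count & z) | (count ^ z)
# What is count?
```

Answer: 14

Derivation:
Trace (tracking count):
count = 7  # -> count = 7
z = 25  # -> z = 25
count = count << 1  # -> count = 14
bits = count & z | count ^ z  # -> bits = 31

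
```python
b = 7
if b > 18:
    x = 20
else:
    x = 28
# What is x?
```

Answer: 28

Derivation:
Trace (tracking x):
b = 7  # -> b = 7
if b > 18:  # condition is False
else:
    x = 28  # -> x = 28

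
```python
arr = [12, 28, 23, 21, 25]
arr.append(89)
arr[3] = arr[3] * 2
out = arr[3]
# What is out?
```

Answer: 42

Derivation:
Trace (tracking out):
arr = [12, 28, 23, 21, 25]  # -> arr = [12, 28, 23, 21, 25]
arr.append(89)  # -> arr = [12, 28, 23, 21, 25, 89]
arr[3] = arr[3] * 2  # -> arr = [12, 28, 23, 42, 25, 89]
out = arr[3]  # -> out = 42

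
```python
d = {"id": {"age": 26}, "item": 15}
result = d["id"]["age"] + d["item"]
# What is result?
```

Trace (tracking result):
d = {'id': {'age': 26}, 'item': 15}  # -> d = {'id': {'age': 26}, 'item': 15}
result = d['id']['age'] + d['item']  # -> result = 41

Answer: 41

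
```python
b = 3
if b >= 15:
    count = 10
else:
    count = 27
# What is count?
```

Answer: 27

Derivation:
Trace (tracking count):
b = 3  # -> b = 3
if b >= 15:  # condition is False
else:
    count = 27  # -> count = 27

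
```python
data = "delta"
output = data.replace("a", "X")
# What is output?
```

Answer: 'deltX'

Derivation:
Trace (tracking output):
data = 'delta'  # -> data = 'delta'
output = data.replace('a', 'X')  # -> output = 'deltX'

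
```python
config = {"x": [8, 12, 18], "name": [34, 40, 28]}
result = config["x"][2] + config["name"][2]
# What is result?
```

Trace (tracking result):
config = {'x': [8, 12, 18], 'name': [34, 40, 28]}  # -> config = {'x': [8, 12, 18], 'name': [34, 40, 28]}
result = config['x'][2] + config['name'][2]  # -> result = 46

Answer: 46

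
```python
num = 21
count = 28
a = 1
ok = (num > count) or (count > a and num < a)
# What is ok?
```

Answer: False

Derivation:
Trace (tracking ok):
num = 21  # -> num = 21
count = 28  # -> count = 28
a = 1  # -> a = 1
ok = num > count or (count > a and num < a)  # -> ok = False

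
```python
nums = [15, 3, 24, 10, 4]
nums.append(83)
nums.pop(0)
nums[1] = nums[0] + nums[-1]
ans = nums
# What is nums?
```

Trace (tracking nums):
nums = [15, 3, 24, 10, 4]  # -> nums = [15, 3, 24, 10, 4]
nums.append(83)  # -> nums = [15, 3, 24, 10, 4, 83]
nums.pop(0)  # -> nums = [3, 24, 10, 4, 83]
nums[1] = nums[0] + nums[-1]  # -> nums = [3, 86, 10, 4, 83]
ans = nums  # -> ans = [3, 86, 10, 4, 83]

Answer: [3, 86, 10, 4, 83]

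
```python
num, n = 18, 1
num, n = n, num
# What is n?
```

Answer: 18

Derivation:
Trace (tracking n):
num, n = (18, 1)  # -> num = 18, n = 1
num, n = (n, num)  # -> num = 1, n = 18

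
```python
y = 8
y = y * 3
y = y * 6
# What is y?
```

Answer: 144

Derivation:
Trace (tracking y):
y = 8  # -> y = 8
y = y * 3  # -> y = 24
y = y * 6  # -> y = 144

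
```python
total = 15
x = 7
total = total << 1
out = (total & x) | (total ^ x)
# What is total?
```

Answer: 30

Derivation:
Trace (tracking total):
total = 15  # -> total = 15
x = 7  # -> x = 7
total = total << 1  # -> total = 30
out = total & x | total ^ x  # -> out = 31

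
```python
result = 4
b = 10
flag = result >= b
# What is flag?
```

Trace (tracking flag):
result = 4  # -> result = 4
b = 10  # -> b = 10
flag = result >= b  # -> flag = False

Answer: False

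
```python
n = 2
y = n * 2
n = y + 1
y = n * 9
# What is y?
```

Answer: 45

Derivation:
Trace (tracking y):
n = 2  # -> n = 2
y = n * 2  # -> y = 4
n = y + 1  # -> n = 5
y = n * 9  # -> y = 45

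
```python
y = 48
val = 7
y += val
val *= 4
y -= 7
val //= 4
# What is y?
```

Trace (tracking y):
y = 48  # -> y = 48
val = 7  # -> val = 7
y += val  # -> y = 55
val *= 4  # -> val = 28
y -= 7  # -> y = 48
val //= 4  # -> val = 7

Answer: 48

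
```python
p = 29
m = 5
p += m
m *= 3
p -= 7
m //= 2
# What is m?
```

Answer: 7

Derivation:
Trace (tracking m):
p = 29  # -> p = 29
m = 5  # -> m = 5
p += m  # -> p = 34
m *= 3  # -> m = 15
p -= 7  # -> p = 27
m //= 2  # -> m = 7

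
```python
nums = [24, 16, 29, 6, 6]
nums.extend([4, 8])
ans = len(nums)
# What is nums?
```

Trace (tracking nums):
nums = [24, 16, 29, 6, 6]  # -> nums = [24, 16, 29, 6, 6]
nums.extend([4, 8])  # -> nums = [24, 16, 29, 6, 6, 4, 8]
ans = len(nums)  # -> ans = 7

Answer: [24, 16, 29, 6, 6, 4, 8]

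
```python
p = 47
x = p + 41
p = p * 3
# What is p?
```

Trace (tracking p):
p = 47  # -> p = 47
x = p + 41  # -> x = 88
p = p * 3  # -> p = 141

Answer: 141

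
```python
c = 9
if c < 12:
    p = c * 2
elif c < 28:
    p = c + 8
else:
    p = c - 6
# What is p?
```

Trace (tracking p):
c = 9  # -> c = 9
if c < 12:  # condition is True
    p = c * 2  # -> p = 18

Answer: 18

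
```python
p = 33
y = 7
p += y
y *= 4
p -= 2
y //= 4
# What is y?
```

Trace (tracking y):
p = 33  # -> p = 33
y = 7  # -> y = 7
p += y  # -> p = 40
y *= 4  # -> y = 28
p -= 2  # -> p = 38
y //= 4  # -> y = 7

Answer: 7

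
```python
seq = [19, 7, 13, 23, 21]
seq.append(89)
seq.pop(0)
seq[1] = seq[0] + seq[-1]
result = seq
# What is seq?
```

Answer: [7, 96, 23, 21, 89]

Derivation:
Trace (tracking seq):
seq = [19, 7, 13, 23, 21]  # -> seq = [19, 7, 13, 23, 21]
seq.append(89)  # -> seq = [19, 7, 13, 23, 21, 89]
seq.pop(0)  # -> seq = [7, 13, 23, 21, 89]
seq[1] = seq[0] + seq[-1]  # -> seq = [7, 96, 23, 21, 89]
result = seq  # -> result = [7, 96, 23, 21, 89]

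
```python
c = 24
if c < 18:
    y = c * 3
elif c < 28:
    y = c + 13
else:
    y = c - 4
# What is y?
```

Trace (tracking y):
c = 24  # -> c = 24
if c < 18:  # condition is False
elif c < 28:  # condition is True
    y = c + 13  # -> y = 37

Answer: 37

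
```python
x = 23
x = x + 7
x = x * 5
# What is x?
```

Answer: 150

Derivation:
Trace (tracking x):
x = 23  # -> x = 23
x = x + 7  # -> x = 30
x = x * 5  # -> x = 150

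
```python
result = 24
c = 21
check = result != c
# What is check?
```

Trace (tracking check):
result = 24  # -> result = 24
c = 21  # -> c = 21
check = result != c  # -> check = True

Answer: True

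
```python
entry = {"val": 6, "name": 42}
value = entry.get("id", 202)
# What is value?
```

Trace (tracking value):
entry = {'val': 6, 'name': 42}  # -> entry = {'val': 6, 'name': 42}
value = entry.get('id', 202)  # -> value = 202

Answer: 202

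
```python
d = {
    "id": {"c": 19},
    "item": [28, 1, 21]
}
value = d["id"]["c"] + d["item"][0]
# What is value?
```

Trace (tracking value):
d = {'id': {'c': 19}, 'item': [28, 1, 21]}  # -> d = {'id': {'c': 19}, 'item': [28, 1, 21]}
value = d['id']['c'] + d['item'][0]  # -> value = 47

Answer: 47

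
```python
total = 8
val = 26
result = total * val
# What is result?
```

Answer: 208

Derivation:
Trace (tracking result):
total = 8  # -> total = 8
val = 26  # -> val = 26
result = total * val  # -> result = 208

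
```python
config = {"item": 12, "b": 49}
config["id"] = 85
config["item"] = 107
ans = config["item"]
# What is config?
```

Trace (tracking config):
config = {'item': 12, 'b': 49}  # -> config = {'item': 12, 'b': 49}
config['id'] = 85  # -> config = {'item': 12, 'b': 49, 'id': 85}
config['item'] = 107  # -> config = {'item': 107, 'b': 49, 'id': 85}
ans = config['item']  # -> ans = 107

Answer: {'item': 107, 'b': 49, 'id': 85}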